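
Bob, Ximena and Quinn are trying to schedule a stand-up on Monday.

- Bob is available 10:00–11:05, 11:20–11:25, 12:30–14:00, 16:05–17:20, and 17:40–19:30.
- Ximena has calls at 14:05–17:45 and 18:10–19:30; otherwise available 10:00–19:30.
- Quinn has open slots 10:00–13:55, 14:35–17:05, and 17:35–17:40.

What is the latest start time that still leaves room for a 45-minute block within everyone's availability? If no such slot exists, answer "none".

Ximena free within 10:00–19:30: 10:00–14:05, 17:45–18:10.
Bob ∩ Ximena: 10:00–11:05, 11:20–11:25, 12:30–14:00, 17:45–18:10.
Bob ∩ Ximena ∩ Quinn: 10:00–11:05, 11:20–11:25, 12:30–13:55.
Windows ≥ 45 min: 10:00–11:05, 12:30–13:55.
Latest start in the last window 12:30–13:55 is 13:55 − 45 min = 13:10.

13:10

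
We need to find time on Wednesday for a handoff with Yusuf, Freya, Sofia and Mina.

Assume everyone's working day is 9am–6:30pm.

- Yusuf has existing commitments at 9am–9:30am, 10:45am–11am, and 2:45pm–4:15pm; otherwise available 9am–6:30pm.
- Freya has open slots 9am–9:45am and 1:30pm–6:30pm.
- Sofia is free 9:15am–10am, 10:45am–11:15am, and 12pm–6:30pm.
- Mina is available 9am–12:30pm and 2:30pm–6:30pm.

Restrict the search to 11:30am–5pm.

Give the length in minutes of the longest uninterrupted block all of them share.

Yusuf free within 09:00–18:30: 09:30–10:45, 11:00–14:45, 16:15–18:30.
Yusuf ∩ Freya: 09:30–09:45, 13:30–14:45, 16:15–18:30.
Yusuf ∩ Freya ∩ Sofia: 09:30–09:45, 13:30–14:45, 16:15–18:30.
Yusuf ∩ Freya ∩ Sofia ∩ Mina: 09:30–09:45, 14:30–14:45, 16:15–18:30.
Restricted to 11:30–17:00: 14:30–14:45, 16:15–17:00.
Common window lengths: 15, 45 min; longest is 45.

45 minutes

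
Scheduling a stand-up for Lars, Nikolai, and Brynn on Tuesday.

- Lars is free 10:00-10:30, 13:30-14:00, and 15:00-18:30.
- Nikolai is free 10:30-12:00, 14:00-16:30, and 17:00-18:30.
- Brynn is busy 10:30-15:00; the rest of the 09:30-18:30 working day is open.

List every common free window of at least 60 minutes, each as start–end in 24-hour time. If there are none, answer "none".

Brynn free within 09:30–18:30: 09:30–10:30, 15:00–18:30.
Lars ∩ Nikolai: 15:00–16:30, 17:00–18:30.
Lars ∩ Nikolai ∩ Brynn: 15:00–16:30, 17:00–18:30.
Windows ≥ 60 min: 15:00–16:30, 17:00–18:30.

15:00–16:30, 17:00–18:30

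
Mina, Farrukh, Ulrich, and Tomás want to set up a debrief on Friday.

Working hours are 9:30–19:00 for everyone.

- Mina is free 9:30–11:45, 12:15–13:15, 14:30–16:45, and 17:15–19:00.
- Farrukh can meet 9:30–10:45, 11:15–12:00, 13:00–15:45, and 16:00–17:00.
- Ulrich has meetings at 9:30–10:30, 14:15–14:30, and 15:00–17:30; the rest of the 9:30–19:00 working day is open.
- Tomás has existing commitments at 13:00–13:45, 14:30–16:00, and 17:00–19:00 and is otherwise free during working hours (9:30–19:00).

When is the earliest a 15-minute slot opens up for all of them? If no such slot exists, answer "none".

10:30

Ulrich free within 09:30–19:00: 10:30–14:15, 14:30–15:00, 17:30–19:00.
Tomás free within 09:30–19:00: 09:30–13:00, 13:45–14:30, 16:00–17:00.
Mina ∩ Farrukh: 09:30–10:45, 11:15–11:45, 13:00–13:15, 14:30–15:45, 16:00–16:45.
Mina ∩ Farrukh ∩ Ulrich: 10:30–10:45, 11:15–11:45, 13:00–13:15, 14:30–15:00.
Mina ∩ Farrukh ∩ Ulrich ∩ Tomás: 10:30–10:45, 11:15–11:45.
Windows ≥ 15 min: 10:30–10:45, 11:15–11:45.
Earliest such window starts at 10:30.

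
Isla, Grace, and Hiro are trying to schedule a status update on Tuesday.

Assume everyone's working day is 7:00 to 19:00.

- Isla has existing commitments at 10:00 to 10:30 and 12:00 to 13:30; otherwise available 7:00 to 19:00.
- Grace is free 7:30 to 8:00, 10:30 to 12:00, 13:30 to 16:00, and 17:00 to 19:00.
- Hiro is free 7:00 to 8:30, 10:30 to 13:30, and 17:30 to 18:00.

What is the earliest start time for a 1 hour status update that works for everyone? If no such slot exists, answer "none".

Isla free within 07:00–19:00: 07:00–10:00, 10:30–12:00, 13:30–19:00.
Isla ∩ Grace: 07:30–08:00, 10:30–12:00, 13:30–16:00, 17:00–19:00.
Isla ∩ Grace ∩ Hiro: 07:30–08:00, 10:30–12:00, 17:30–18:00.
Windows ≥ 60 min: 10:30–12:00.
Earliest such window starts at 10:30.

10:30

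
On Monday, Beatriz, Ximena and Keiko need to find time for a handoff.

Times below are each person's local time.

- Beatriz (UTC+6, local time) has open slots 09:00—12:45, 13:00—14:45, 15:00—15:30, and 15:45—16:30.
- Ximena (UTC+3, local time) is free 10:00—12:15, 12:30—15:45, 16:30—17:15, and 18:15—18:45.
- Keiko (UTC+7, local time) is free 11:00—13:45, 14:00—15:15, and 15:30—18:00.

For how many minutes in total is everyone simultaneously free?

Beatriz → UTC: 03:00–06:45, 07:00–08:45, 09:00–09:30, 09:45–10:30.
Ximena → UTC: 07:00–09:15, 09:30–12:45, 13:30–14:15, 15:15–15:45.
Keiko → UTC: 04:00–06:45, 07:00–08:15, 08:30–11:00.
Beatriz ∩ Ximena: 07:00–08:45, 09:00–09:15, 09:45–10:30.
Beatriz ∩ Ximena ∩ Keiko: 07:00–08:15, 08:30–08:45, 09:00–09:15, 09:45–10:30.
Total common minutes: 75 + 15 + 15 + 45 = 150.

150 minutes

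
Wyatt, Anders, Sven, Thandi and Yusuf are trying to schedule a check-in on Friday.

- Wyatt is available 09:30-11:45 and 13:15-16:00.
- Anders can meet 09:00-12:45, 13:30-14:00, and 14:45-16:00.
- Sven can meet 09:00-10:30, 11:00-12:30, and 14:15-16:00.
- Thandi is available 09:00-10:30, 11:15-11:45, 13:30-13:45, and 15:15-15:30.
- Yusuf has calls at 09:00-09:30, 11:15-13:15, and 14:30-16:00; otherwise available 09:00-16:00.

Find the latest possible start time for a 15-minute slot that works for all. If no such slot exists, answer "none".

Yusuf free within 09:00–16:00: 09:30–11:15, 13:15–14:30.
Wyatt ∩ Anders: 09:30–11:45, 13:30–14:00, 14:45–16:00.
Wyatt ∩ Anders ∩ Sven: 09:30–10:30, 11:00–11:45, 14:45–16:00.
Wyatt ∩ Anders ∩ Sven ∩ Thandi: 09:30–10:30, 11:15–11:45, 15:15–15:30.
Wyatt ∩ Anders ∩ Sven ∩ Thandi ∩ Yusuf: 09:30–10:30.
Windows ≥ 15 min: 09:30–10:30.
Latest start in the last window 09:30–10:30 is 10:30 − 15 min = 10:15.

10:15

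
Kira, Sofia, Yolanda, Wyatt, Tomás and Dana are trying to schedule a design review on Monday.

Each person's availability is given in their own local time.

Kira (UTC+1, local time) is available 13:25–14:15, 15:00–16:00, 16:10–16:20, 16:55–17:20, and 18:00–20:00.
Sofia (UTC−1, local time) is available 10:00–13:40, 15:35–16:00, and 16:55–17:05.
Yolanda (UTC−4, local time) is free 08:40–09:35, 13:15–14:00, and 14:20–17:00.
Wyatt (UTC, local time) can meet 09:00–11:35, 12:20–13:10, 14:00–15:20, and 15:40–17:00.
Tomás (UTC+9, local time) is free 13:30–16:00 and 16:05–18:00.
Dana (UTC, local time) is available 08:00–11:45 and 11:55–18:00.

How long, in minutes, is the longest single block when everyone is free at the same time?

Kira → UTC: 12:25–13:15, 14:00–15:00, 15:10–15:20, 15:55–16:20, 17:00–19:00.
Sofia → UTC: 11:00–14:40, 16:35–17:00, 17:55–18:05.
Yolanda → UTC: 12:40–13:35, 17:15–18:00, 18:20–21:00.
Wyatt → UTC: 09:00–11:35, 12:20–13:10, 14:00–15:20, 15:40–17:00.
Tomás → UTC: 04:30–07:00, 07:05–09:00.
Dana → UTC: 08:00–11:45, 11:55–18:00.
Kira ∩ Sofia: 12:25–13:15, 14:00–14:40, 17:55–18:05.
Kira ∩ Sofia ∩ Yolanda: 12:40–13:15, 17:55–18:00.
Kira ∩ Sofia ∩ Yolanda ∩ Wyatt: 12:40–13:10.
Kira ∩ Sofia ∩ Yolanda ∩ Wyatt ∩ Tomás: (none).
Kira ∩ Sofia ∩ Yolanda ∩ Wyatt ∩ Tomás ∩ Dana: (none).
No common window.

0 minutes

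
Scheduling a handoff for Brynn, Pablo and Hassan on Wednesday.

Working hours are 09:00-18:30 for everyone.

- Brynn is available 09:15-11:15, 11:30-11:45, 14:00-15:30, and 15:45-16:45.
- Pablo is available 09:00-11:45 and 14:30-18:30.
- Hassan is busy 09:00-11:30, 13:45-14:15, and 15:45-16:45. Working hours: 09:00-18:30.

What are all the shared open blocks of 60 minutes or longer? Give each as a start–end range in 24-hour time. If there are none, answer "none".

14:30–15:30

Hassan free within 09:00–18:30: 11:30–13:45, 14:15–15:45, 16:45–18:30.
Brynn ∩ Pablo: 09:15–11:15, 11:30–11:45, 14:30–15:30, 15:45–16:45.
Brynn ∩ Pablo ∩ Hassan: 11:30–11:45, 14:30–15:30.
Windows ≥ 60 min: 14:30–15:30.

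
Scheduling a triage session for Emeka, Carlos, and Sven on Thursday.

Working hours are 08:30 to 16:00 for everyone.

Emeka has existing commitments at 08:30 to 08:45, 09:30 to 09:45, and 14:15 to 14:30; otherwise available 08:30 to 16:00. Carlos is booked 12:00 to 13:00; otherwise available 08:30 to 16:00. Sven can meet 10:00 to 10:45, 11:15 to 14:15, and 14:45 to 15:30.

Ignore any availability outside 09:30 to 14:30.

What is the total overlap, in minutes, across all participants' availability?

Emeka free within 08:30–16:00: 08:45–09:30, 09:45–14:15, 14:30–16:00.
Carlos free within 08:30–16:00: 08:30–12:00, 13:00–16:00.
Emeka ∩ Carlos: 08:45–09:30, 09:45–12:00, 13:00–14:15, 14:30–16:00.
Emeka ∩ Carlos ∩ Sven: 10:00–10:45, 11:15–12:00, 13:00–14:15, 14:45–15:30.
Restricted to 09:30–14:30: 10:00–10:45, 11:15–12:00, 13:00–14:15.
Total common minutes: 45 + 45 + 75 = 165.

165 minutes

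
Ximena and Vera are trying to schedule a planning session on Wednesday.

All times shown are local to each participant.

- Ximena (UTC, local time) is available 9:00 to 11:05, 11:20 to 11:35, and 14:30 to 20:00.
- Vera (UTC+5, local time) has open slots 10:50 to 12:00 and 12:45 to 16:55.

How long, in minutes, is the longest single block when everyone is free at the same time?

Ximena → UTC: 09:00–11:05, 11:20–11:35, 14:30–20:00.
Vera → UTC: 05:50–07:00, 07:45–11:55.
Ximena ∩ Vera: 09:00–11:05, 11:20–11:35.
Common window lengths: 125, 15 min; longest is 125.

125 minutes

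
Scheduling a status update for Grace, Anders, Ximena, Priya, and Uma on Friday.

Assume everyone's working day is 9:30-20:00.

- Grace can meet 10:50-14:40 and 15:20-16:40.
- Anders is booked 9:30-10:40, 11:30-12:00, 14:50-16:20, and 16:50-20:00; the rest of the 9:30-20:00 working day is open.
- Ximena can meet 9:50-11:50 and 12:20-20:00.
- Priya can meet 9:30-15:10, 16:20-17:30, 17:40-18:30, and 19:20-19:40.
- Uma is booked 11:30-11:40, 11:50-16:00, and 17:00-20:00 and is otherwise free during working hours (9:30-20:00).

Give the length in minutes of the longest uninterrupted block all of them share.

40 minutes

Anders free within 09:30–20:00: 10:40–11:30, 12:00–14:50, 16:20–16:50.
Uma free within 09:30–20:00: 09:30–11:30, 11:40–11:50, 16:00–17:00.
Grace ∩ Anders: 10:50–11:30, 12:00–14:40, 16:20–16:40.
Grace ∩ Anders ∩ Ximena: 10:50–11:30, 12:20–14:40, 16:20–16:40.
Grace ∩ Anders ∩ Ximena ∩ Priya: 10:50–11:30, 12:20–14:40, 16:20–16:40.
Grace ∩ Anders ∩ Ximena ∩ Priya ∩ Uma: 10:50–11:30, 16:20–16:40.
Common window lengths: 40, 20 min; longest is 40.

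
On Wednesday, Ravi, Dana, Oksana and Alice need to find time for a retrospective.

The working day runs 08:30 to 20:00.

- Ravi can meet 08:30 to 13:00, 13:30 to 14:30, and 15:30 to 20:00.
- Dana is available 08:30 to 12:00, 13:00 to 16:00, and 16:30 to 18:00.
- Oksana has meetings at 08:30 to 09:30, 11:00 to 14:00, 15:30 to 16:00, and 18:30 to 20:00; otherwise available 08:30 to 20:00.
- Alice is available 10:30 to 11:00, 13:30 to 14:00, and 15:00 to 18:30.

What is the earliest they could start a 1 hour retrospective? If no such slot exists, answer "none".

Oksana free within 08:30–20:00: 09:30–11:00, 14:00–15:30, 16:00–18:30.
Ravi ∩ Dana: 08:30–12:00, 13:30–14:30, 15:30–16:00, 16:30–18:00.
Ravi ∩ Dana ∩ Oksana: 09:30–11:00, 14:00–14:30, 16:30–18:00.
Ravi ∩ Dana ∩ Oksana ∩ Alice: 10:30–11:00, 16:30–18:00.
Windows ≥ 60 min: 16:30–18:00.
Earliest such window starts at 16:30.

16:30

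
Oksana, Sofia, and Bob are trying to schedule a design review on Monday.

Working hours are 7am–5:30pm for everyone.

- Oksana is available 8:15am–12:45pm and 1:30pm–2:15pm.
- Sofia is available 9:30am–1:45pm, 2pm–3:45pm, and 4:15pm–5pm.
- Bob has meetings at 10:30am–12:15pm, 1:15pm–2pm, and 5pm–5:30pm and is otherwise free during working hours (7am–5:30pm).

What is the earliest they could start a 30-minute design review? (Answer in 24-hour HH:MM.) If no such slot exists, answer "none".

09:30

Bob free within 07:00–17:30: 07:00–10:30, 12:15–13:15, 14:00–17:00.
Oksana ∩ Sofia: 09:30–12:45, 13:30–13:45, 14:00–14:15.
Oksana ∩ Sofia ∩ Bob: 09:30–10:30, 12:15–12:45, 14:00–14:15.
Windows ≥ 30 min: 09:30–10:30, 12:15–12:45.
Earliest such window starts at 09:30.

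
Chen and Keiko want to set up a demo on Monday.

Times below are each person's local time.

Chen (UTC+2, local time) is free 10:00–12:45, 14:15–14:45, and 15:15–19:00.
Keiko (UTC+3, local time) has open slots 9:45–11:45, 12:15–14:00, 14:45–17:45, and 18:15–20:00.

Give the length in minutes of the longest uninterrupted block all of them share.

105 minutes

Chen → UTC: 08:00–10:45, 12:15–12:45, 13:15–17:00.
Keiko → UTC: 06:45–08:45, 09:15–11:00, 11:45–14:45, 15:15–17:00.
Chen ∩ Keiko: 08:00–08:45, 09:15–10:45, 12:15–12:45, 13:15–14:45, 15:15–17:00.
Common window lengths: 45, 90, 30, 90, 105 min; longest is 105.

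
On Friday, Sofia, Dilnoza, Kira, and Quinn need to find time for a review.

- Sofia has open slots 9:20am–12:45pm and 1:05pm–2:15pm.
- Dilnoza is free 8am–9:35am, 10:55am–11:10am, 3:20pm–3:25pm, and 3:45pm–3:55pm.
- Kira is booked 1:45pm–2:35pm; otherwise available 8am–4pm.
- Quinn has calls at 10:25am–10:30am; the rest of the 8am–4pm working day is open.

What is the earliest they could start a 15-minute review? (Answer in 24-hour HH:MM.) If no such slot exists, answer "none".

Kira free within 08:00–16:00: 08:00–13:45, 14:35–16:00.
Quinn free within 08:00–16:00: 08:00–10:25, 10:30–16:00.
Sofia ∩ Dilnoza: 09:20–09:35, 10:55–11:10.
Sofia ∩ Dilnoza ∩ Kira: 09:20–09:35, 10:55–11:10.
Sofia ∩ Dilnoza ∩ Kira ∩ Quinn: 09:20–09:35, 10:55–11:10.
Windows ≥ 15 min: 09:20–09:35, 10:55–11:10.
Earliest such window starts at 09:20.

09:20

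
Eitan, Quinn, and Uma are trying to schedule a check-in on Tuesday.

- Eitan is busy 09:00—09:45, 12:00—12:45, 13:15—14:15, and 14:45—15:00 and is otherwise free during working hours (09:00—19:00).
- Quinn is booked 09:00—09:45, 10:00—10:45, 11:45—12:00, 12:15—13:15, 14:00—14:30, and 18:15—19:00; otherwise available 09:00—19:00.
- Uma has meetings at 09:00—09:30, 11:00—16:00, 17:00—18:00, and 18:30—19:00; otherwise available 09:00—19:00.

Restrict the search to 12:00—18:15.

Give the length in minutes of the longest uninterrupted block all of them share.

60 minutes

Eitan free within 09:00–19:00: 09:45–12:00, 12:45–13:15, 14:15–14:45, 15:00–19:00.
Quinn free within 09:00–19:00: 09:45–10:00, 10:45–11:45, 12:00–12:15, 13:15–14:00, 14:30–18:15.
Uma free within 09:00–19:00: 09:30–11:00, 16:00–17:00, 18:00–18:30.
Eitan ∩ Quinn: 09:45–10:00, 10:45–11:45, 14:30–14:45, 15:00–18:15.
Eitan ∩ Quinn ∩ Uma: 09:45–10:00, 10:45–11:00, 16:00–17:00, 18:00–18:15.
Restricted to 12:00–18:15: 16:00–17:00, 18:00–18:15.
Common window lengths: 60, 15 min; longest is 60.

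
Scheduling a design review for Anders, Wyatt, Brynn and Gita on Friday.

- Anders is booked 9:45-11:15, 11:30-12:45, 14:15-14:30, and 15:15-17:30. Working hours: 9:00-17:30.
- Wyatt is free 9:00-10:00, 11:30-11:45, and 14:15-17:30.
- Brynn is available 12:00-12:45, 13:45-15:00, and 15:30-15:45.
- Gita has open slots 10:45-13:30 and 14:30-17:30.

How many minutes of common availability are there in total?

30 minutes

Anders free within 09:00–17:30: 09:00–09:45, 11:15–11:30, 12:45–14:15, 14:30–15:15.
Anders ∩ Wyatt: 09:00–09:45, 14:30–15:15.
Anders ∩ Wyatt ∩ Brynn: 14:30–15:00.
Anders ∩ Wyatt ∩ Brynn ∩ Gita: 14:30–15:00.
Total common minutes: 30.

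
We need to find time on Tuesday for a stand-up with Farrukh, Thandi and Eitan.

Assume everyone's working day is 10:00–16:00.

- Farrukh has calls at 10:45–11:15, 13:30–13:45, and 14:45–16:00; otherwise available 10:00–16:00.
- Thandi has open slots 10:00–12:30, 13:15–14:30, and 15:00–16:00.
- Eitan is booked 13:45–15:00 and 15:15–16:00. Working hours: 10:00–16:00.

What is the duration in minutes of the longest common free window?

Farrukh free within 10:00–16:00: 10:00–10:45, 11:15–13:30, 13:45–14:45.
Eitan free within 10:00–16:00: 10:00–13:45, 15:00–15:15.
Farrukh ∩ Thandi: 10:00–10:45, 11:15–12:30, 13:15–13:30, 13:45–14:30.
Farrukh ∩ Thandi ∩ Eitan: 10:00–10:45, 11:15–12:30, 13:15–13:30.
Common window lengths: 45, 75, 15 min; longest is 75.

75 minutes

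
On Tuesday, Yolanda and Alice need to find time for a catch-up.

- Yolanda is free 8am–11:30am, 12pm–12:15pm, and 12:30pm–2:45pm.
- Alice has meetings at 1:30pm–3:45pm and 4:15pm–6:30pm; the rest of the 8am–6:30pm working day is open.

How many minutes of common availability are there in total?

285 minutes

Alice free within 08:00–18:30: 08:00–13:30, 15:45–16:15.
Yolanda ∩ Alice: 08:00–11:30, 12:00–12:15, 12:30–13:30.
Total common minutes: 210 + 15 + 60 = 285.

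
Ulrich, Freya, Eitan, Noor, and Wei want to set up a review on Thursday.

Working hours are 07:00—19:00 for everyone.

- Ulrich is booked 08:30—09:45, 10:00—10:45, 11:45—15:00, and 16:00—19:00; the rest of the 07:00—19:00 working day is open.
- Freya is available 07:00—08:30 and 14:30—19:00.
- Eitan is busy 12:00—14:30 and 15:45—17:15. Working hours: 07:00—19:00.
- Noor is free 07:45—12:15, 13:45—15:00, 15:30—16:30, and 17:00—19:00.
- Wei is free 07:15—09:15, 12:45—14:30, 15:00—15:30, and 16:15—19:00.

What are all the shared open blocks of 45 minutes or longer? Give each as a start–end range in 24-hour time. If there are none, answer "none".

07:45–08:30

Ulrich free within 07:00–19:00: 07:00–08:30, 09:45–10:00, 10:45–11:45, 15:00–16:00.
Eitan free within 07:00–19:00: 07:00–12:00, 14:30–15:45, 17:15–19:00.
Ulrich ∩ Freya: 07:00–08:30, 15:00–16:00.
Ulrich ∩ Freya ∩ Eitan: 07:00–08:30, 15:00–15:45.
Ulrich ∩ Freya ∩ Eitan ∩ Noor: 07:45–08:30, 15:30–15:45.
Ulrich ∩ Freya ∩ Eitan ∩ Noor ∩ Wei: 07:45–08:30.
Windows ≥ 45 min: 07:45–08:30.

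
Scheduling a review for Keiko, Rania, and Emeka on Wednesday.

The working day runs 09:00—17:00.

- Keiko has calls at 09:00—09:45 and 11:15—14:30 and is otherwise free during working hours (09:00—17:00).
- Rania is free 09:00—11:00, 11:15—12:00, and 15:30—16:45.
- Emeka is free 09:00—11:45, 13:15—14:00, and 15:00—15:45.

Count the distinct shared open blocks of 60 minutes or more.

Keiko free within 09:00–17:00: 09:45–11:15, 14:30–17:00.
Keiko ∩ Rania: 09:45–11:00, 15:30–16:45.
Keiko ∩ Rania ∩ Emeka: 09:45–11:00, 15:30–15:45.
Windows ≥ 60 min: 09:45–11:00.
That's 1 window.

1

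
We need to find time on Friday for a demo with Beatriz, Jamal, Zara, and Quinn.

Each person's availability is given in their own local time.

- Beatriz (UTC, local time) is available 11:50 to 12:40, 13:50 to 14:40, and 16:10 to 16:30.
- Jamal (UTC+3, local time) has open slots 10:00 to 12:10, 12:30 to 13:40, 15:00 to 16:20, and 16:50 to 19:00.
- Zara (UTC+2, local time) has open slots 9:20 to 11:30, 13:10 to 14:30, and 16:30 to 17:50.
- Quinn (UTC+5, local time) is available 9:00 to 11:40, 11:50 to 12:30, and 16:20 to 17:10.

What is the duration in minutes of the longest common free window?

10 minutes

Beatriz → UTC: 11:50–12:40, 13:50–14:40, 16:10–16:30.
Jamal → UTC: 07:00–09:10, 09:30–10:40, 12:00–13:20, 13:50–16:00.
Zara → UTC: 07:20–09:30, 11:10–12:30, 14:30–15:50.
Quinn → UTC: 04:00–06:40, 06:50–07:30, 11:20–12:10.
Beatriz ∩ Jamal: 12:00–12:40, 13:50–14:40.
Beatriz ∩ Jamal ∩ Zara: 12:00–12:30, 14:30–14:40.
Beatriz ∩ Jamal ∩ Zara ∩ Quinn: 12:00–12:10.
Single common window of 10 minutes.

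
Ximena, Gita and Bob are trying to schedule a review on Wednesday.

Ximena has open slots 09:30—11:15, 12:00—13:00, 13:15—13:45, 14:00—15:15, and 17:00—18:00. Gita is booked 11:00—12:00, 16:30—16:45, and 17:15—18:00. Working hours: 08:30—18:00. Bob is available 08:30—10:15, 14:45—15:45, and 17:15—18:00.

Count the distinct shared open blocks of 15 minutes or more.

2

Gita free within 08:30–18:00: 08:30–11:00, 12:00–16:30, 16:45–17:15.
Ximena ∩ Gita: 09:30–11:00, 12:00–13:00, 13:15–13:45, 14:00–15:15, 17:00–17:15.
Ximena ∩ Gita ∩ Bob: 09:30–10:15, 14:45–15:15.
Windows ≥ 15 min: 09:30–10:15, 14:45–15:15.
That's 2 windows.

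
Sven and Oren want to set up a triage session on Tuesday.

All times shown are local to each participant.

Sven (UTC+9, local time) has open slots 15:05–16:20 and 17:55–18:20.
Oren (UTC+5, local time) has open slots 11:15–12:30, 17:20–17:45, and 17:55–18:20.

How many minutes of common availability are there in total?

65 minutes

Sven → UTC: 06:05–07:20, 08:55–09:20.
Oren → UTC: 06:15–07:30, 12:20–12:45, 12:55–13:20.
Sven ∩ Oren: 06:15–07:20.
Total common minutes: 65.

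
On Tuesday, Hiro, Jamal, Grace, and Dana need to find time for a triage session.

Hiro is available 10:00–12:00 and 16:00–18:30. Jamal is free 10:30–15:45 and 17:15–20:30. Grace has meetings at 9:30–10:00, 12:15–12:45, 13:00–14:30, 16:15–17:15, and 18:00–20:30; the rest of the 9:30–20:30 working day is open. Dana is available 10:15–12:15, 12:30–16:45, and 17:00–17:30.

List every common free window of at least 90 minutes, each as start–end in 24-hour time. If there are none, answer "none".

Grace free within 09:30–20:30: 10:00–12:15, 12:45–13:00, 14:30–16:15, 17:15–18:00.
Hiro ∩ Jamal: 10:30–12:00, 17:15–18:30.
Hiro ∩ Jamal ∩ Grace: 10:30–12:00, 17:15–18:00.
Hiro ∩ Jamal ∩ Grace ∩ Dana: 10:30–12:00, 17:15–17:30.
Windows ≥ 90 min: 10:30–12:00.

10:30–12:00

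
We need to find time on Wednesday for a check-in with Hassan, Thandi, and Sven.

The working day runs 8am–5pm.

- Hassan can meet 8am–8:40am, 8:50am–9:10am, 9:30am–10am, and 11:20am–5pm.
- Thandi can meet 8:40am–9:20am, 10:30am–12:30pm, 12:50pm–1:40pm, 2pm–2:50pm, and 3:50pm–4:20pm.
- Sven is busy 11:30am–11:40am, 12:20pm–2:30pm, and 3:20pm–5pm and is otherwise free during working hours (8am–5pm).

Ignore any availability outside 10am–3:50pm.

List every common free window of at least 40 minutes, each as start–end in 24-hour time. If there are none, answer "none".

Sven free within 08:00–17:00: 08:00–11:30, 11:40–12:20, 14:30–15:20.
Hassan ∩ Thandi: 08:50–09:10, 11:20–12:30, 12:50–13:40, 14:00–14:50, 15:50–16:20.
Hassan ∩ Thandi ∩ Sven: 08:50–09:10, 11:20–11:30, 11:40–12:20, 14:30–14:50.
Restricted to 10:00–15:50: 11:20–11:30, 11:40–12:20, 14:30–14:50.
Windows ≥ 40 min: 11:40–12:20.

11:40–12:20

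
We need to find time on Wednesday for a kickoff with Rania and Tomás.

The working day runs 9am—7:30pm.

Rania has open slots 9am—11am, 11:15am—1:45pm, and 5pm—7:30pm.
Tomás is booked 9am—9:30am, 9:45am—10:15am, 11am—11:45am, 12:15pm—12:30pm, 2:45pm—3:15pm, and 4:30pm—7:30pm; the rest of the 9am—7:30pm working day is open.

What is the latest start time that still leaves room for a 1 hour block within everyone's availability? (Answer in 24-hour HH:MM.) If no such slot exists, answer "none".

Tomás free within 09:00–19:30: 09:30–09:45, 10:15–11:00, 11:45–12:15, 12:30–14:45, 15:15–16:30.
Rania ∩ Tomás: 09:30–09:45, 10:15–11:00, 11:45–12:15, 12:30–13:45.
Windows ≥ 60 min: 12:30–13:45.
Latest start in the last window 12:30–13:45 is 13:45 − 60 min = 12:45.

12:45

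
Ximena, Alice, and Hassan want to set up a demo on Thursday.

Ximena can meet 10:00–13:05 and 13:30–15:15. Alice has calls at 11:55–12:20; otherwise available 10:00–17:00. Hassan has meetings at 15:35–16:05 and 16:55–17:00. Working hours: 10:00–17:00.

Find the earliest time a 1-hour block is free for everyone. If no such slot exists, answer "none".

10:00

Alice free within 10:00–17:00: 10:00–11:55, 12:20–17:00.
Hassan free within 10:00–17:00: 10:00–15:35, 16:05–16:55.
Ximena ∩ Alice: 10:00–11:55, 12:20–13:05, 13:30–15:15.
Ximena ∩ Alice ∩ Hassan: 10:00–11:55, 12:20–13:05, 13:30–15:15.
Windows ≥ 60 min: 10:00–11:55, 13:30–15:15.
Earliest such window starts at 10:00.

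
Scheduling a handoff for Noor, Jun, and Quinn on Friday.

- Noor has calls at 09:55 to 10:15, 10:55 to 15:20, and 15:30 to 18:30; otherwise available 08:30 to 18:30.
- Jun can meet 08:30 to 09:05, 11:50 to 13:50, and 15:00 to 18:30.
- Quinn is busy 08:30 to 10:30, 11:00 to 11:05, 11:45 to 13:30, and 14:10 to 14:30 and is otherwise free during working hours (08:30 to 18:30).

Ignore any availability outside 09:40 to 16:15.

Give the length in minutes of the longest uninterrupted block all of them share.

10 minutes

Noor free within 08:30–18:30: 08:30–09:55, 10:15–10:55, 15:20–15:30.
Quinn free within 08:30–18:30: 10:30–11:00, 11:05–11:45, 13:30–14:10, 14:30–18:30.
Noor ∩ Jun: 08:30–09:05, 15:20–15:30.
Noor ∩ Jun ∩ Quinn: 15:20–15:30.
Restricted to 09:40–16:15: 15:20–15:30.
Single common window of 10 minutes.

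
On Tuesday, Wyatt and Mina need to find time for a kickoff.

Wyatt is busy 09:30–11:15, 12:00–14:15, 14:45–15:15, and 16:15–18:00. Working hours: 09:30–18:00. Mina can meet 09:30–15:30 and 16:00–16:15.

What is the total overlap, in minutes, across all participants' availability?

Wyatt free within 09:30–18:00: 11:15–12:00, 14:15–14:45, 15:15–16:15.
Wyatt ∩ Mina: 11:15–12:00, 14:15–14:45, 15:15–15:30, 16:00–16:15.
Total common minutes: 45 + 30 + 15 + 15 = 105.

105 minutes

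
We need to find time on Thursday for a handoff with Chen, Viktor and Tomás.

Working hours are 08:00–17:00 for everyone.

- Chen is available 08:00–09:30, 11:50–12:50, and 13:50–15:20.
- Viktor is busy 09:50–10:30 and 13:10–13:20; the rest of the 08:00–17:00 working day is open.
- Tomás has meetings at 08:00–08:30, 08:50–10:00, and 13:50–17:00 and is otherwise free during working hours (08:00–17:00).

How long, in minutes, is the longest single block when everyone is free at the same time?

Viktor free within 08:00–17:00: 08:00–09:50, 10:30–13:10, 13:20–17:00.
Tomás free within 08:00–17:00: 08:30–08:50, 10:00–13:50.
Chen ∩ Viktor: 08:00–09:30, 11:50–12:50, 13:50–15:20.
Chen ∩ Viktor ∩ Tomás: 08:30–08:50, 11:50–12:50.
Common window lengths: 20, 60 min; longest is 60.

60 minutes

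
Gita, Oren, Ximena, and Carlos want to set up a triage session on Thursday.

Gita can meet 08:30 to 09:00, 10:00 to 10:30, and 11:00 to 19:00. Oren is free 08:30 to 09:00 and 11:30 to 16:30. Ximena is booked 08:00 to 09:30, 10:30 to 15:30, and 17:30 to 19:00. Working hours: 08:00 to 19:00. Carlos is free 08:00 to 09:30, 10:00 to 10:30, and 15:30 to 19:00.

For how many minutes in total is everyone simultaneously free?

Ximena free within 08:00–19:00: 09:30–10:30, 15:30–17:30.
Gita ∩ Oren: 08:30–09:00, 11:30–16:30.
Gita ∩ Oren ∩ Ximena: 15:30–16:30.
Gita ∩ Oren ∩ Ximena ∩ Carlos: 15:30–16:30.
Total common minutes: 60.

60 minutes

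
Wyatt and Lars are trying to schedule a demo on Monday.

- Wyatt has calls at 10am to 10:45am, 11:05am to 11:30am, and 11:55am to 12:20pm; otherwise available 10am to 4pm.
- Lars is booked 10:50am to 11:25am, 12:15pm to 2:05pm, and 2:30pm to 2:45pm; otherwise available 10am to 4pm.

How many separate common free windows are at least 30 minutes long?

Wyatt free within 10:00–16:00: 10:45–11:05, 11:30–11:55, 12:20–16:00.
Lars free within 10:00–16:00: 10:00–10:50, 11:25–12:15, 14:05–14:30, 14:45–16:00.
Wyatt ∩ Lars: 10:45–10:50, 11:30–11:55, 14:05–14:30, 14:45–16:00.
Windows ≥ 30 min: 14:45–16:00.
That's 1 window.

1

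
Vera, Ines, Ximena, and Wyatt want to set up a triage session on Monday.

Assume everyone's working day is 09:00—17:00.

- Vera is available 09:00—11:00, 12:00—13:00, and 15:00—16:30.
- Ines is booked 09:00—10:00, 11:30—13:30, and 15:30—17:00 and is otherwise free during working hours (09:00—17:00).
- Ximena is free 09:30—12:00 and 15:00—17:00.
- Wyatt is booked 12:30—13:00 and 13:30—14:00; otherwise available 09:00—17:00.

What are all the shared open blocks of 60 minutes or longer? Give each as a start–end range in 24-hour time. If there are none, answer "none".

10:00–11:00

Ines free within 09:00–17:00: 10:00–11:30, 13:30–15:30.
Wyatt free within 09:00–17:00: 09:00–12:30, 13:00–13:30, 14:00–17:00.
Vera ∩ Ines: 10:00–11:00, 15:00–15:30.
Vera ∩ Ines ∩ Ximena: 10:00–11:00, 15:00–15:30.
Vera ∩ Ines ∩ Ximena ∩ Wyatt: 10:00–11:00, 15:00–15:30.
Windows ≥ 60 min: 10:00–11:00.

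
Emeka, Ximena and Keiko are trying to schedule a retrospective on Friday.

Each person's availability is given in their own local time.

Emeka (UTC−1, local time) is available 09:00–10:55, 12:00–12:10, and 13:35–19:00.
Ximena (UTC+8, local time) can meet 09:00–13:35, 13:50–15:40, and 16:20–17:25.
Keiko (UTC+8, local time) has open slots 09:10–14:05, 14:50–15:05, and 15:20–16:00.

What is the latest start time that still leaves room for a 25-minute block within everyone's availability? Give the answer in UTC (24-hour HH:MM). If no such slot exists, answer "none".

none

Emeka → UTC: 10:00–11:55, 13:00–13:10, 14:35–20:00.
Ximena → UTC: 01:00–05:35, 05:50–07:40, 08:20–09:25.
Keiko → UTC: 01:10–06:05, 06:50–07:05, 07:20–08:00.
Emeka ∩ Ximena: (none).
Emeka ∩ Ximena ∩ Keiko: (none).
Windows ≥ 25 min: (none).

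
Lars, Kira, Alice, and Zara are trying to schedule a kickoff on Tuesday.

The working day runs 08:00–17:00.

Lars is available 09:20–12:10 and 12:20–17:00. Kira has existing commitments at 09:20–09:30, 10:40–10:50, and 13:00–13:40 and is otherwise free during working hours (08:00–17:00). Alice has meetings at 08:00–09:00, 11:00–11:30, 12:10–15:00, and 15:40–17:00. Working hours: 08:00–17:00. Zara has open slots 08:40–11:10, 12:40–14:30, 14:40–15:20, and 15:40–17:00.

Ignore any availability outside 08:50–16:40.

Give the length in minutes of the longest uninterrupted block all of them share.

70 minutes

Kira free within 08:00–17:00: 08:00–09:20, 09:30–10:40, 10:50–13:00, 13:40–17:00.
Alice free within 08:00–17:00: 09:00–11:00, 11:30–12:10, 15:00–15:40.
Lars ∩ Kira: 09:30–10:40, 10:50–12:10, 12:20–13:00, 13:40–17:00.
Lars ∩ Kira ∩ Alice: 09:30–10:40, 10:50–11:00, 11:30–12:10, 15:00–15:40.
Lars ∩ Kira ∩ Alice ∩ Zara: 09:30–10:40, 10:50–11:00, 15:00–15:20.
Restricted to 08:50–16:40: 09:30–10:40, 10:50–11:00, 15:00–15:20.
Common window lengths: 70, 10, 20 min; longest is 70.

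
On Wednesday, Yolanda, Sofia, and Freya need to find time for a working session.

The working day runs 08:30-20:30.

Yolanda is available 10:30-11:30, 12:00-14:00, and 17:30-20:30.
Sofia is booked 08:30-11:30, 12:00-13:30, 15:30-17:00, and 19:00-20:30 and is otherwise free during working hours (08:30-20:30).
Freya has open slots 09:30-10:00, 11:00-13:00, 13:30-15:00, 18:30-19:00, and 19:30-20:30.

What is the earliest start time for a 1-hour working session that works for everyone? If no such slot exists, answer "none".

Sofia free within 08:30–20:30: 11:30–12:00, 13:30–15:30, 17:00–19:00.
Yolanda ∩ Sofia: 13:30–14:00, 17:30–19:00.
Yolanda ∩ Sofia ∩ Freya: 13:30–14:00, 18:30–19:00.
Windows ≥ 60 min: (none).

none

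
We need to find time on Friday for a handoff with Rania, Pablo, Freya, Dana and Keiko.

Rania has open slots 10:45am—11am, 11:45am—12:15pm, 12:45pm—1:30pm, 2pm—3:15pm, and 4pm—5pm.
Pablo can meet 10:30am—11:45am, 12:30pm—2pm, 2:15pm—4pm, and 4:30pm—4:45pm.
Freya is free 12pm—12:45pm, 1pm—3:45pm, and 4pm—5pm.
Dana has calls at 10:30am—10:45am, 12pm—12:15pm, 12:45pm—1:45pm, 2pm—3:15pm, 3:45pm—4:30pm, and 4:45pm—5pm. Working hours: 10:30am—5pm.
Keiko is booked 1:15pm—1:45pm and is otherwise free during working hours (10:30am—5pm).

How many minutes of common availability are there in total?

Dana free within 10:30–17:00: 10:45–12:00, 12:15–12:45, 13:45–14:00, 15:15–15:45, 16:30–16:45.
Keiko free within 10:30–17:00: 10:30–13:15, 13:45–17:00.
Rania ∩ Pablo: 10:45–11:00, 12:45–13:30, 14:15–15:15, 16:30–16:45.
Rania ∩ Pablo ∩ Freya: 13:00–13:30, 14:15–15:15, 16:30–16:45.
Rania ∩ Pablo ∩ Freya ∩ Dana: 16:30–16:45.
Rania ∩ Pablo ∩ Freya ∩ Dana ∩ Keiko: 16:30–16:45.
Total common minutes: 15.

15 minutes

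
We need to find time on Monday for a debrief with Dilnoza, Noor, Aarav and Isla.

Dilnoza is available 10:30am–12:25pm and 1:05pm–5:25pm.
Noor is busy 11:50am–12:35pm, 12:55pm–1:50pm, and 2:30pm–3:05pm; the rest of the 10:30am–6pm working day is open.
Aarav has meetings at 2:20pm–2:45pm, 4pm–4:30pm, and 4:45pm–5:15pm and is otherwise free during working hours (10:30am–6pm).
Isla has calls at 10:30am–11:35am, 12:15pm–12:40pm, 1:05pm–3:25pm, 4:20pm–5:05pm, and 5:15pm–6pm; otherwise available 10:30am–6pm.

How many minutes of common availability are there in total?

50 minutes

Noor free within 10:30–18:00: 10:30–11:50, 12:35–12:55, 13:50–14:30, 15:05–18:00.
Aarav free within 10:30–18:00: 10:30–14:20, 14:45–16:00, 16:30–16:45, 17:15–18:00.
Isla free within 10:30–18:00: 11:35–12:15, 12:40–13:05, 15:25–16:20, 17:05–17:15.
Dilnoza ∩ Noor: 10:30–11:50, 13:50–14:30, 15:05–17:25.
Dilnoza ∩ Noor ∩ Aarav: 10:30–11:50, 13:50–14:20, 15:05–16:00, 16:30–16:45, 17:15–17:25.
Dilnoza ∩ Noor ∩ Aarav ∩ Isla: 11:35–11:50, 15:25–16:00.
Total common minutes: 15 + 35 = 50.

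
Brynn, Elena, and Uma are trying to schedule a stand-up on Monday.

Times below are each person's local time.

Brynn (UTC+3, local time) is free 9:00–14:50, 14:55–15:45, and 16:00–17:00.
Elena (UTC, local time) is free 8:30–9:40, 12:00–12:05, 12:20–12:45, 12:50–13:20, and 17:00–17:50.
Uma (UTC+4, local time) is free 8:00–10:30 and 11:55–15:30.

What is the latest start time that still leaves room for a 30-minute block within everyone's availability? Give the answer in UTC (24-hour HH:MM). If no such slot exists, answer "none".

09:10

Brynn → UTC: 06:00–11:50, 11:55–12:45, 13:00–14:00.
Elena → UTC: 08:30–09:40, 12:00–12:05, 12:20–12:45, 12:50–13:20, 17:00–17:50.
Uma → UTC: 04:00–06:30, 07:55–11:30.
Brynn ∩ Elena: 08:30–09:40, 12:00–12:05, 12:20–12:45, 13:00–13:20.
Brynn ∩ Elena ∩ Uma: 08:30–09:40.
Windows ≥ 30 min: 08:30–09:40.
Latest start in the last window 08:30–09:40 is 09:40 − 30 min = 09:10.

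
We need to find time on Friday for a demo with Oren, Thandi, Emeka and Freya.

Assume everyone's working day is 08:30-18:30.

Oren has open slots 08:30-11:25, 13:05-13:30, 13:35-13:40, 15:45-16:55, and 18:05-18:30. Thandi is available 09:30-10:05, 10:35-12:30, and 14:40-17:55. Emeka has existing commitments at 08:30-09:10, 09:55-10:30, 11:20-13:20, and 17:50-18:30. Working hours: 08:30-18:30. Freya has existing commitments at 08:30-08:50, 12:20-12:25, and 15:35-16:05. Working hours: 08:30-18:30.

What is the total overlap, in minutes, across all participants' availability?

Emeka free within 08:30–18:30: 09:10–09:55, 10:30–11:20, 13:20–17:50.
Freya free within 08:30–18:30: 08:50–12:20, 12:25–15:35, 16:05–18:30.
Oren ∩ Thandi: 09:30–10:05, 10:35–11:25, 15:45–16:55.
Oren ∩ Thandi ∩ Emeka: 09:30–09:55, 10:35–11:20, 15:45–16:55.
Oren ∩ Thandi ∩ Emeka ∩ Freya: 09:30–09:55, 10:35–11:20, 16:05–16:55.
Total common minutes: 25 + 45 + 50 = 120.

120 minutes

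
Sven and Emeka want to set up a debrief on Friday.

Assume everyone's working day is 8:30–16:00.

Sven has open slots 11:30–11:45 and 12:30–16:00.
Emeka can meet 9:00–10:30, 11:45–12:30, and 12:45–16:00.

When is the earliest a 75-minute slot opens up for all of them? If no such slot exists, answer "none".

Sven ∩ Emeka: 12:45–16:00.
Windows ≥ 75 min: 12:45–16:00.
Earliest such window starts at 12:45.

12:45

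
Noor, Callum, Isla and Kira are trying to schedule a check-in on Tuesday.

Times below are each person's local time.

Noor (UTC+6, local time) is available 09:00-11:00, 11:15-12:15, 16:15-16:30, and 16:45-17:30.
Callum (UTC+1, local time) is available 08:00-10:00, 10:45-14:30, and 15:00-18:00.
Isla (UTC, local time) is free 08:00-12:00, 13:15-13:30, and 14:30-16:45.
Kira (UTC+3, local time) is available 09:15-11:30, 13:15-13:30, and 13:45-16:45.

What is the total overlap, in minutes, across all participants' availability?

Noor → UTC: 03:00–05:00, 05:15–06:15, 10:15–10:30, 10:45–11:30.
Callum → UTC: 07:00–09:00, 09:45–13:30, 14:00–17:00.
Isla → UTC: 08:00–12:00, 13:15–13:30, 14:30–16:45.
Kira → UTC: 06:15–08:30, 10:15–10:30, 10:45–13:45.
Noor ∩ Callum: 10:15–10:30, 10:45–11:30.
Noor ∩ Callum ∩ Isla: 10:15–10:30, 10:45–11:30.
Noor ∩ Callum ∩ Isla ∩ Kira: 10:15–10:30, 10:45–11:30.
Total common minutes: 15 + 45 = 60.

60 minutes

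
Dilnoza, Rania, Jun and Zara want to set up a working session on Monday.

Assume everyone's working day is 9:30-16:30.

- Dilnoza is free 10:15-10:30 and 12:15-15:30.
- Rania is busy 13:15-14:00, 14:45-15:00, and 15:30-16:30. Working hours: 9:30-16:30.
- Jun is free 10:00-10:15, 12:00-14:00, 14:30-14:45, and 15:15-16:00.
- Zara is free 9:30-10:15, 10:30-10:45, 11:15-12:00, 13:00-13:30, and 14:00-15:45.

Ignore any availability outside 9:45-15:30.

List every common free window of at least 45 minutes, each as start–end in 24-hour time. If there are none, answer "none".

none

Rania free within 09:30–16:30: 09:30–13:15, 14:00–14:45, 15:00–15:30.
Dilnoza ∩ Rania: 10:15–10:30, 12:15–13:15, 14:00–14:45, 15:00–15:30.
Dilnoza ∩ Rania ∩ Jun: 12:15–13:15, 14:30–14:45, 15:15–15:30.
Dilnoza ∩ Rania ∩ Jun ∩ Zara: 13:00–13:15, 14:30–14:45, 15:15–15:30.
Restricted to 09:45–15:30: 13:00–13:15, 14:30–14:45, 15:15–15:30.
Windows ≥ 45 min: (none).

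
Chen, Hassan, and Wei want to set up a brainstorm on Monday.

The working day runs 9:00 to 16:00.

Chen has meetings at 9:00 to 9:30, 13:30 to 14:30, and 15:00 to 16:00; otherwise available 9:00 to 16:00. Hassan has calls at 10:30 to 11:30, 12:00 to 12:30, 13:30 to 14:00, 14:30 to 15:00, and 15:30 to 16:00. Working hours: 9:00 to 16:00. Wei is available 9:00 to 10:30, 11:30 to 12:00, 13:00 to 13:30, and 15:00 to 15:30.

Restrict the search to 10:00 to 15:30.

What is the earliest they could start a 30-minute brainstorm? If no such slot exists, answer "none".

10:00

Chen free within 09:00–16:00: 09:30–13:30, 14:30–15:00.
Hassan free within 09:00–16:00: 09:00–10:30, 11:30–12:00, 12:30–13:30, 14:00–14:30, 15:00–15:30.
Chen ∩ Hassan: 09:30–10:30, 11:30–12:00, 12:30–13:30.
Chen ∩ Hassan ∩ Wei: 09:30–10:30, 11:30–12:00, 13:00–13:30.
Restricted to 10:00–15:30: 10:00–10:30, 11:30–12:00, 13:00–13:30.
Windows ≥ 30 min: 10:00–10:30, 11:30–12:00, 13:00–13:30.
Earliest such window starts at 10:00.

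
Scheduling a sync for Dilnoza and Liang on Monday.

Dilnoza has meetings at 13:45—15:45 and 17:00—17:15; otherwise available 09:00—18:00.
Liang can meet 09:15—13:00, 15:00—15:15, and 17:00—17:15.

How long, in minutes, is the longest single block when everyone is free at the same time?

225 minutes

Dilnoza free within 09:00–18:00: 09:00–13:45, 15:45–17:00, 17:15–18:00.
Dilnoza ∩ Liang: 09:15–13:00.
Single common window of 225 minutes.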